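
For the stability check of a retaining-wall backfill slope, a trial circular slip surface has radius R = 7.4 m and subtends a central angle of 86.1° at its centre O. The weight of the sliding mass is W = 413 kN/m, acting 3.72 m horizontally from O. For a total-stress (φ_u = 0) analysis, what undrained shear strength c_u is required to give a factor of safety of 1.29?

FS = c_u·L_a·R / (W·d), so c_u = FS·W·d / (L_a·R).
Arc length L_a = R·θ = 7.4·(86.1°·π/180) = 7.4·1.5027 = 11.12 m
c_u = 1.29·413·3.72 / (11.12·7.4) = 1981.9 / 82.29 = 24.08 kPa

c_u = 24.1 kPa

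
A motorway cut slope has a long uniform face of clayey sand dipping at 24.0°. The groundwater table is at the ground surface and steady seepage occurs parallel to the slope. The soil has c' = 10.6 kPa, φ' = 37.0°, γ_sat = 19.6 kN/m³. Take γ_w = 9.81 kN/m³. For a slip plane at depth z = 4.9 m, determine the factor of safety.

FS = 1.14

With seepage parallel to the slope and the water table at the surface, the effective normal stress on the slip plane uses the buoyant unit weight γ' = γ_sat − γ_w while the driving shear stress uses γ_sat:
FS = [c' + γ' z cos²β tanφ'] / [γ_sat z sinβ cosβ]
γ' = 19.6 − 9.81 = 9.79 kN/m³
Numerator = 10.6 + 9.79·4.9·cos²24.0°·tan37.0° = 10.6 + 9.79·4.9·0.8346·0.7536 = 40.768 kPa
Denominator = 19.6·4.9·sin24.0°·cos24.0° = 19.6·4.9·0.4067·0.9135 = 35.686 kPa
FS = 40.768 / 35.686 = 1.142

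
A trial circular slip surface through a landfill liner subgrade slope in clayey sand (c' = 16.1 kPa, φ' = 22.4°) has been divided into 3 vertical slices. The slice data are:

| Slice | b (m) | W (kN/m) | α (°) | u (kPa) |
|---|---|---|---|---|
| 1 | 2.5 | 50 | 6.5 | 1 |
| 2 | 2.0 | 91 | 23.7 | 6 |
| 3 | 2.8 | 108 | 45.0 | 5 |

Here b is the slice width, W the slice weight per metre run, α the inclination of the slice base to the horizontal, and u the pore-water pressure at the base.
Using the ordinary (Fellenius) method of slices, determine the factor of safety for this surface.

Ordinary method of slices: FS = Σ[c'·Δl_i + (W_i cosα_i − u_i·Δl_i)·tanφ'] / Σ W_i sinα_i, with Δl_i = b_i / cosα_i.
Slice 1: Δl = 2.5/cos6.5° = 2.516 m; N'_1 = 50·cos6.5° − 1·2.516 = 47.2; c'Δl = 40.51; W sinα = 5.7
Slice 2: Δl = 2.0/cos23.7° = 2.184 m; N'_2 = 91·cos23.7° − 6·2.184 = 70.2; c'Δl = 35.17; W sinα = 36.6
Slice 3: Δl = 2.8/cos45.0° = 3.960 m; N'_3 = 108·cos45.0° − 5·3.960 = 56.6; c'Δl = 63.75; W sinα = 76.4
Σc'Δl = 139.4 kN/m; ΣN' = 174.0 kN/m; ΣW sinα = 118.6 kN/m
Resisting = 139.4 + 174.0·tan22.4° = 139.4 + 71.7 = 211.1 kN/m
FS = 211.1 / 118.6 = 1.780

FS = 1.78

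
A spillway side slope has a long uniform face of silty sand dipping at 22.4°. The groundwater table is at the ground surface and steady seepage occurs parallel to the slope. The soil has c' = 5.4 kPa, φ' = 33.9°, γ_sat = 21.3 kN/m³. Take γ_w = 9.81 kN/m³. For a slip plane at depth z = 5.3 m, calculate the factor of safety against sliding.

FS = 1.02

With seepage parallel to the slope and the water table at the surface, the effective normal stress on the slip plane uses the buoyant unit weight γ' = γ_sat − γ_w while the driving shear stress uses γ_sat:
FS = [c' + γ' z cos²β tanφ'] / [γ_sat z sinβ cosβ]
γ' = 21.3 − 9.81 = 11.49 kN/m³
Numerator = 5.4 + 11.49·5.3·cos²22.4°·tan33.9° = 5.4 + 11.49·5.3·0.8548·0.6720 = 40.379 kPa
Denominator = 21.3·5.3·sin22.4°·cos22.4° = 21.3·5.3·0.3811·0.9245 = 39.773 kPa
FS = 40.379 / 39.773 = 1.015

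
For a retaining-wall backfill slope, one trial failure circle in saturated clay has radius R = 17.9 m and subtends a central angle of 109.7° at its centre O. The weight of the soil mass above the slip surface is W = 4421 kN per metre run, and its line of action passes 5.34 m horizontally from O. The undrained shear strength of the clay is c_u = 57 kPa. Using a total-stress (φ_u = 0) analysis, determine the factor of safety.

Taking moments about the centre O, the resisting moment is provided by the undrained shear strength acting along the arc:
Arc length L_a = R·θ = 17.9·(109.7°·π/180) = 17.9·1.9146 = 34.27 m
M_R = c_u·L_a·R = 57·34.27·17.9 = 34967.5 kN·m/m
M_D = W·d = 4421·5.34 = 23608.1 kN·m/m
FS = M_R / M_D = 34967.5 / 23608.1 = 1.481

FS = 1.48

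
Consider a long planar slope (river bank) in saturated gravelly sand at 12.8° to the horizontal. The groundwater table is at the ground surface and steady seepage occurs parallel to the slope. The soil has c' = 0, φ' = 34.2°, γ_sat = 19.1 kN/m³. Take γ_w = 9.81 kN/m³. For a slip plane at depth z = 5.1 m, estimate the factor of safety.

With seepage parallel to the slope and the water table at the surface, the effective normal stress on the slip plane uses the buoyant unit weight γ' = γ_sat − γ_w while the driving shear stress uses γ_sat:
FS = [c' + γ' z cos²β tanφ'] / [γ_sat z sinβ cosβ]
(For c' = 0 this reduces to FS = (γ'/γ_sat)·tanφ'/tanβ.)
γ' = 19.1 − 9.81 = 9.29 kN/m³
Numerator = 0.0 + 9.29·5.1·cos²12.8°·tan34.2° = 0.0 + 9.29·5.1·0.9509·0.6796 = 30.618 kPa
Denominator = 19.1·5.1·sin12.8°·cos12.8° = 19.1·5.1·0.2215·0.9751 = 21.045 kPa
FS = 30.618 / 21.045 = 1.455

FS = 1.45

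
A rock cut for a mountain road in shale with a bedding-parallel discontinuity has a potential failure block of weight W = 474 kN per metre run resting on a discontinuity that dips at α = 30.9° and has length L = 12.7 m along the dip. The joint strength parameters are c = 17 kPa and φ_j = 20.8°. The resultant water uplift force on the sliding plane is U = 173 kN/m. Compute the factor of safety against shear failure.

Resolving the block weight along and normal to the plane and applying the Mohr–Coulomb strength on the joint:
N' = W cosα − U = 474·cos30.9° − 173 = 233.7 kN/m
Driving force T = W sinα = 474·sin30.9° = 243.4 kN/m
Resisting force R = c·L + N'·tanφ_j = 17·12.7 + 233.7·tan20.8° = 215.9 + 88.8 = 304.7 kN/m
FS = R / T = 304.7 / 243.4 = 1.252

FS = 1.25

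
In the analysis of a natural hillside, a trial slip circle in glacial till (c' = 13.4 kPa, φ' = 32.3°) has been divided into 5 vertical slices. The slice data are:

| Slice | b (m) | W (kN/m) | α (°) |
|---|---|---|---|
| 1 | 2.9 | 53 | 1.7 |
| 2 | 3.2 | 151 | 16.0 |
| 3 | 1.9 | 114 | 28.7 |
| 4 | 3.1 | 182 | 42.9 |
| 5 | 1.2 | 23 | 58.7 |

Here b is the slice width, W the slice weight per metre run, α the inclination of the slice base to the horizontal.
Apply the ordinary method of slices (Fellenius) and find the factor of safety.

Ordinary method of slices: FS = Σ[c'·Δl_i + (W_i cosα_i)·tanφ'] / Σ W_i sinα_i, with Δl_i = b_i / cosα_i.
Slice 1: Δl = 2.9/cos1.7° = 2.901 m; N'_1 = 53·cos1.7° = 53.0; c'Δl = 38.88; W sinα = 1.6
Slice 2: Δl = 3.2/cos16.0° = 3.329 m; N'_2 = 151·cos16.0° = 145.2; c'Δl = 44.61; W sinα = 41.6
Slice 3: Δl = 1.9/cos28.7° = 2.166 m; N'_3 = 114·cos28.7° = 100.0; c'Δl = 29.03; W sinα = 54.7
Slice 4: Δl = 3.1/cos42.9° = 4.232 m; N'_4 = 182·cos42.9° = 133.3; c'Δl = 56.71; W sinα = 123.9
Slice 5: Δl = 1.2/cos58.7° = 2.310 m; N'_5 = 23·cos58.7° = 11.9; c'Δl = 30.95; W sinα = 19.7
Σc'Δl = 200.2 kN/m; ΣN' = 443.4 kN/m; ΣW sinα = 241.5 kN/m
Resisting = 200.2 + 443.4·tan32.3° = 200.2 + 280.3 = 480.5 kN/m
FS = 480.5 / 241.5 = 1.990

FS = 1.99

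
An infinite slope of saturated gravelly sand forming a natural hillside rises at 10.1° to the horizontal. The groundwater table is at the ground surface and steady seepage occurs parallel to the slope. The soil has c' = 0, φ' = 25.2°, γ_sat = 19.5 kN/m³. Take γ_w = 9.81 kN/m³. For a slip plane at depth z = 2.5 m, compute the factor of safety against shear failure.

With seepage parallel to the slope and the water table at the surface, the effective normal stress on the slip plane uses the buoyant unit weight γ' = γ_sat − γ_w while the driving shear stress uses γ_sat:
FS = [c' + γ' z cos²β tanφ'] / [γ_sat z sinβ cosβ]
(For c' = 0 this reduces to FS = (γ'/γ_sat)·tanφ'/tanβ.)
γ' = 19.5 − 9.81 = 9.69 kN/m³
Numerator = 0.0 + 9.69·2.5·cos²10.1°·tan25.2° = 0.0 + 9.69·2.5·0.9692·0.4706 = 11.049 kPa
Denominator = 19.5·2.5·sin10.1°·cos10.1° = 19.5·2.5·0.1754·0.9845 = 8.417 kPa
FS = 11.049 / 8.417 = 1.313

FS = 1.31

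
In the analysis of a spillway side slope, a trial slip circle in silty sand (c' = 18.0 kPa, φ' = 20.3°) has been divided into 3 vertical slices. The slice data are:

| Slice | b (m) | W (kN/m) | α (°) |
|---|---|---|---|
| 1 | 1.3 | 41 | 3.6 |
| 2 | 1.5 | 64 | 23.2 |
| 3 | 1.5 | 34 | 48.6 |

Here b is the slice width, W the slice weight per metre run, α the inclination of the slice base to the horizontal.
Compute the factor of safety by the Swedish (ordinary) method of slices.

FS = 2.61

Ordinary method of slices: FS = Σ[c'·Δl_i + (W_i cosα_i)·tanφ'] / Σ W_i sinα_i, with Δl_i = b_i / cosα_i.
Slice 1: Δl = 1.3/cos3.6° = 1.303 m; N'_1 = 41·cos3.6° = 40.9; c'Δl = 23.45; W sinα = 2.6
Slice 2: Δl = 1.5/cos23.2° = 1.632 m; N'_2 = 64·cos23.2° = 58.8; c'Δl = 29.38; W sinα = 25.2
Slice 3: Δl = 1.5/cos48.6° = 2.268 m; N'_3 = 34·cos48.6° = 22.5; c'Δl = 40.83; W sinα = 25.5
Σc'Δl = 93.6 kN/m; ΣN' = 122.2 kN/m; ΣW sinα = 53.3 kN/m
Resisting = 93.6 + 122.2·tan20.3° = 93.6 + 45.2 = 138.9 kN/m
FS = 138.9 / 53.3 = 2.606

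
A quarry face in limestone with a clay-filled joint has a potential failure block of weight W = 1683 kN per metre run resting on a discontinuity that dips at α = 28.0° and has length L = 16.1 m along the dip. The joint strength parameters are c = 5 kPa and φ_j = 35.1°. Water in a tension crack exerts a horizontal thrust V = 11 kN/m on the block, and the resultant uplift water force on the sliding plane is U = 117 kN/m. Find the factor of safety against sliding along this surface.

Resolving the block weight along and normal to the plane and applying the Mohr–Coulomb strength on the joint:
N' = W cosα − U − V sinα = 1683·cos28.0° − 117 − 11·sin28.0° = 1363.8 kN/m
Driving force T = W sinα + V cosα = 1683·sin28.0° + 11·cos28.0° = 799.8 kN/m
Resisting force R = c·L + N'·tanφ_j = 5·16.1 + 1363.8·tan35.1° = 80.5 + 958.5 = 1039.0 kN/m
FS = R / T = 1039.0 / 799.8 = 1.299

FS = 1.30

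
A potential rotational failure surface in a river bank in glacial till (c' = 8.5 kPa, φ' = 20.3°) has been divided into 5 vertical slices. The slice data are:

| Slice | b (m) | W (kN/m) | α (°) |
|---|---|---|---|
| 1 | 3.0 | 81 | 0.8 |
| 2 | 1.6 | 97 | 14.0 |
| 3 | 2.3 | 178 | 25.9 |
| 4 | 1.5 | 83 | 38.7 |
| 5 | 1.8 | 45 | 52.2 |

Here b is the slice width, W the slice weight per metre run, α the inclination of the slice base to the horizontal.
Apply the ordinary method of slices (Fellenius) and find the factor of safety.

Ordinary method of slices: FS = Σ[c'·Δl_i + (W_i cosα_i)·tanφ'] / Σ W_i sinα_i, with Δl_i = b_i / cosα_i.
Slice 1: Δl = 3.0/cos0.8° = 3.000 m; N'_1 = 81·cos0.8° = 81.0; c'Δl = 25.50; W sinα = 1.1
Slice 2: Δl = 1.6/cos14.0° = 1.649 m; N'_2 = 97·cos14.0° = 94.1; c'Δl = 14.02; W sinα = 23.5
Slice 3: Δl = 2.3/cos25.9° = 2.557 m; N'_3 = 178·cos25.9° = 160.1; c'Δl = 21.73; W sinα = 77.8
Slice 4: Δl = 1.5/cos38.7° = 1.922 m; N'_4 = 83·cos38.7° = 64.8; c'Δl = 16.34; W sinα = 51.9
Slice 5: Δl = 1.8/cos52.2° = 2.937 m; N'_5 = 45·cos52.2° = 27.6; c'Δl = 24.96; W sinα = 35.6
Σc'Δl = 102.6 kN/m; ΣN' = 427.6 kN/m; ΣW sinα = 189.8 kN/m
Resisting = 102.6 + 427.6·tan20.3° = 102.6 + 158.2 = 260.7 kN/m
FS = 260.7 / 189.8 = 1.374

FS = 1.37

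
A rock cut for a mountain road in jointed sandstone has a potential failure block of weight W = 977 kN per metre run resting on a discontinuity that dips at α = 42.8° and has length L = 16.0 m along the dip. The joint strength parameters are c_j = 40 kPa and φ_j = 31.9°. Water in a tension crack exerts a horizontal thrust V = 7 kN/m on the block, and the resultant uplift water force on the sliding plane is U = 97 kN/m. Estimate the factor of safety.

FS = 1.53

Resolving the block weight along and normal to the plane and applying the Mohr–Coulomb strength on the joint:
N' = W cosα − U − V sinα = 977·cos42.8° − 97 − 7·sin42.8° = 615.1 kN/m
Driving force T = W sinα + V cosα = 977·sin42.8° + 7·cos42.8° = 669.0 kN/m
Resisting force R = c_j·L + N'·tanφ_j = 40·16.0 + 615.1·tan31.9° = 640.0 + 382.9 = 1022.9 kN/m
FS = R / T = 1022.9 / 669.0 = 1.529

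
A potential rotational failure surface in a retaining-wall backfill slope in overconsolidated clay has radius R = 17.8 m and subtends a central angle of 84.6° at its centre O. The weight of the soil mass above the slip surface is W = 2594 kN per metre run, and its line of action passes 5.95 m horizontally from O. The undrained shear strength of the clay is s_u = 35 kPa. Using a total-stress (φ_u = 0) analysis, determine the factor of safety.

FS = 1.06

Taking moments about the centre O, the resisting moment is provided by the undrained shear strength acting along the arc:
Arc length L_a = R·θ = 17.8·(84.6°·π/180) = 17.8·1.4765 = 26.28 m
M_R = s_u·L_a·R = 35·26.28·17.8 = 16374.0 kN·m/m
M_D = W·d = 2594·5.95 = 15434.3 kN·m/m
FS = M_R / M_D = 16374.0 / 15434.3 = 1.061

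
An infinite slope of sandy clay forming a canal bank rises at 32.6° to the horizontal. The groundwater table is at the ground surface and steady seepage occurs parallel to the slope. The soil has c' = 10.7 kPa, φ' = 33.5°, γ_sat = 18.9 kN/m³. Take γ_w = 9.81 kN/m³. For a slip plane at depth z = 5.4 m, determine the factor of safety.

FS = 0.73

With seepage parallel to the slope and the water table at the surface, the effective normal stress on the slip plane uses the buoyant unit weight γ' = γ_sat − γ_w while the driving shear stress uses γ_sat:
FS = [c' + γ' z cos²β tanφ'] / [γ_sat z sinβ cosβ]
γ' = 18.9 − 9.81 = 9.09 kN/m³
Numerator = 10.7 + 9.09·5.4·cos²32.6°·tan33.5° = 10.7 + 9.09·5.4·0.7097·0.6619 = 33.759 kPa
Denominator = 18.9·5.4·sin32.6°·cos32.6° = 18.9·5.4·0.5388·0.8425 = 46.324 kPa
FS = 33.759 / 46.324 = 0.729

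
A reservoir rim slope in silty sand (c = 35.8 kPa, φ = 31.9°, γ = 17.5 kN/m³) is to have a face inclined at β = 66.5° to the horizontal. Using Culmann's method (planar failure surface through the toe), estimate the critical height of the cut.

H_c = 36.02 m

Culmann's analysis gives the critical failure plane at α_cr = (β + φ)/2 = (66.5 + 31.9)/2 = 49.2°, and the critical height
H_c = (4c/γ) · sinβ cosφ / [1 − cos(β − φ)]
    = (4·35.8/17.5) · sin66.5°·cos31.9° / [1 − cos(34.6°)]
    = 8.183 · 0.9171·0.8490 / [1 − 0.8231]
    = 8.183 · 0.7786 / 0.1769
    = 36.02 m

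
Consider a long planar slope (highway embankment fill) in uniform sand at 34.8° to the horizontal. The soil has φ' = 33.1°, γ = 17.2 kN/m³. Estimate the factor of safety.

FS = 0.94

For a dry cohesionless infinite slope the factor of safety is FS = tanφ' / tanβ.
FS = tan33.1° / tan34.8° = 0.6519 / 0.6950 = 0.938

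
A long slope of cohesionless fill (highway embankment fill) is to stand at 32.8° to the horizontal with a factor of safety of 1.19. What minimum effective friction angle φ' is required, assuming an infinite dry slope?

φ' = 37.5°

FS = tanφ'/tanβ ⇒ tanφ' = FS · tanβ = 1.19 · tan32.8° = 0.7669
φ' = arctan(0.7669) = 37.48°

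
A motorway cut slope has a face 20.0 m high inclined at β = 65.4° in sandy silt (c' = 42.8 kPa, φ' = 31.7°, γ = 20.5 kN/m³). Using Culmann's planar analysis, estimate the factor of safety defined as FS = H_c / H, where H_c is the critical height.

FS = 1.92

H_c = (4c'/γ) · sinβ cosφ' / [1 − cos(β − φ')]
    = (4·42.8/20.5) · sin65.4°·cos31.7° / [1 − cos33.7°]
    = 8.351 · 0.7736 / 0.1680 = 38.44 m
FS = H_c / H = 38.44 / 20.0 = 1.922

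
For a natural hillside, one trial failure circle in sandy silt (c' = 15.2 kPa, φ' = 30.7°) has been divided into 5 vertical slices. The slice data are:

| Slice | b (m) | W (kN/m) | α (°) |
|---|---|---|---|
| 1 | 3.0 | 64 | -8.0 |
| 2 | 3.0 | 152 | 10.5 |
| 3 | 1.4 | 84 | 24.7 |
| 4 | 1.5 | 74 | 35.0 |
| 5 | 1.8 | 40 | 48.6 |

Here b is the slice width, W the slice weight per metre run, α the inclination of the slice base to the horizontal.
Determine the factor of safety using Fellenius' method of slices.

Ordinary method of slices: FS = Σ[c'·Δl_i + (W_i cosα_i)·tanφ'] / Σ W_i sinα_i, with Δl_i = b_i / cosα_i.
Slice 1: Δl = 3.0/cos(-8.0°) = 3.029 m; N'_1 = 64·cos(-8.0°) = 63.4; c'Δl = 46.05; W sinα = -8.9
Slice 2: Δl = 3.0/cos10.5° = 3.051 m; N'_2 = 152·cos10.5° = 149.5; c'Δl = 46.38; W sinα = 27.7
Slice 3: Δl = 1.4/cos24.7° = 1.541 m; N'_3 = 84·cos24.7° = 76.3; c'Δl = 23.42; W sinα = 35.1
Slice 4: Δl = 1.5/cos35.0° = 1.831 m; N'_4 = 74·cos35.0° = 60.6; c'Δl = 27.83; W sinα = 42.4
Slice 5: Δl = 1.8/cos48.6° = 2.722 m; N'_5 = 40·cos48.6° = 26.5; c'Δl = 41.37; W sinα = 30.0
Σc'Δl = 185.1 kN/m; ΣN' = 376.2 kN/m; ΣW sinα = 126.3 kN/m
Resisting = 185.1 + 376.2·tan30.7° = 185.1 + 223.4 = 408.4 kN/m
FS = 408.4 / 126.3 = 3.233

FS = 3.23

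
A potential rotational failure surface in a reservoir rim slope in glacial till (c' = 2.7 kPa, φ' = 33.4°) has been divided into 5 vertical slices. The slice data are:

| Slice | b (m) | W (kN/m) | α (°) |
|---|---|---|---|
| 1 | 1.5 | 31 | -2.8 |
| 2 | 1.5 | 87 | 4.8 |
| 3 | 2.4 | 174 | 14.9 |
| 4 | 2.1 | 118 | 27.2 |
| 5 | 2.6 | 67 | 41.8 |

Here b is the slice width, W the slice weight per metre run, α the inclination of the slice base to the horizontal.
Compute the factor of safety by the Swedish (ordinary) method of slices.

Ordinary method of slices: FS = Σ[c'·Δl_i + (W_i cosα_i)·tanφ'] / Σ W_i sinα_i, with Δl_i = b_i / cosα_i.
Slice 1: Δl = 1.5/cos(-2.8°) = 1.502 m; N'_1 = 31·cos(-2.8°) = 31.0; c'Δl = 4.05; W sinα = -1.5
Slice 2: Δl = 1.5/cos4.8° = 1.505 m; N'_2 = 87·cos4.8° = 86.7; c'Δl = 4.06; W sinα = 7.3
Slice 3: Δl = 2.4/cos14.9° = 2.484 m; N'_3 = 174·cos14.9° = 168.1; c'Δl = 6.71; W sinα = 44.7
Slice 4: Δl = 2.1/cos27.2° = 2.361 m; N'_4 = 118·cos27.2° = 105.0; c'Δl = 6.37; W sinα = 53.9
Slice 5: Δl = 2.6/cos41.8° = 3.488 m; N'_5 = 67·cos41.8° = 49.9; c'Δl = 9.42; W sinα = 44.7
Σc'Δl = 30.6 kN/m; ΣN' = 440.7 kN/m; ΣW sinα = 149.1 kN/m
Resisting = 30.6 + 440.7·tan33.4° = 30.6 + 290.6 = 321.2 kN/m
FS = 321.2 / 149.1 = 2.154

FS = 2.15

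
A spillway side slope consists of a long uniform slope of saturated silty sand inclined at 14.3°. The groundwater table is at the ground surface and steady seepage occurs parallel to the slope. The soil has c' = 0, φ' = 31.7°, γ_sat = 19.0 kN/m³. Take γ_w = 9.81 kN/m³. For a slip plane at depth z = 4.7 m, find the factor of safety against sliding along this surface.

With seepage parallel to the slope and the water table at the surface, the effective normal stress on the slip plane uses the buoyant unit weight γ' = γ_sat − γ_w while the driving shear stress uses γ_sat:
FS = [c' + γ' z cos²β tanφ'] / [γ_sat z sinβ cosβ]
(For c' = 0 this reduces to FS = (γ'/γ_sat)·tanφ'/tanβ.)
γ' = 19.0 − 9.81 = 9.19 kN/m³
Numerator = 0.0 + 9.19·4.7·cos²14.3°·tan31.7° = 0.0 + 9.19·4.7·0.9390·0.6176 = 25.049 kPa
Denominator = 19.0·4.7·sin14.3°·cos14.3° = 19.0·4.7·0.2470·0.9690 = 21.374 kPa
FS = 25.049 / 21.374 = 1.172

FS = 1.17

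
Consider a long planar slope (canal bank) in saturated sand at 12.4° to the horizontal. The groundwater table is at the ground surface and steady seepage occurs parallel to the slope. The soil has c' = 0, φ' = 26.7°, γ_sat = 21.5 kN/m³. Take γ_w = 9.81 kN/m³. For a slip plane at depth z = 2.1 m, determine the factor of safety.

FS = 1.24

With seepage parallel to the slope and the water table at the surface, the effective normal stress on the slip plane uses the buoyant unit weight γ' = γ_sat − γ_w while the driving shear stress uses γ_sat:
FS = [c' + γ' z cos²β tanφ'] / [γ_sat z sinβ cosβ]
(For c' = 0 this reduces to FS = (γ'/γ_sat)·tanφ'/tanβ.)
γ' = 21.5 − 9.81 = 11.69 kN/m³
Numerator = 0.0 + 11.69·2.1·cos²12.4°·tan26.7° = 0.0 + 11.69·2.1·0.9539·0.5029 = 11.778 kPa
Denominator = 21.5·2.1·sin12.4°·cos12.4° = 21.5·2.1·0.2147·0.9767 = 9.469 kPa
FS = 11.778 / 9.469 = 1.244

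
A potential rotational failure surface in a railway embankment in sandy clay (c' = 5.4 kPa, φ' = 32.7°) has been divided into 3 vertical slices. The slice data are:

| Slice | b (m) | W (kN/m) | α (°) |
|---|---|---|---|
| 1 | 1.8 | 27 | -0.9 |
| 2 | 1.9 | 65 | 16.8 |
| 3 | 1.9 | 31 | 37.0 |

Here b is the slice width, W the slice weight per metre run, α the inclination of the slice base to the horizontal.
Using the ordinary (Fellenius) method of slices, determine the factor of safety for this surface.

FS = 2.88

Ordinary method of slices: FS = Σ[c'·Δl_i + (W_i cosα_i)·tanφ'] / Σ W_i sinα_i, with Δl_i = b_i / cosα_i.
Slice 1: Δl = 1.8/cos(-0.9°) = 1.800 m; N'_1 = 27·cos(-0.9°) = 27.0; c'Δl = 9.72; W sinα = -0.4
Slice 2: Δl = 1.9/cos16.8° = 1.985 m; N'_2 = 65·cos16.8° = 62.2; c'Δl = 10.72; W sinα = 18.8
Slice 3: Δl = 1.9/cos37.0° = 2.379 m; N'_3 = 31·cos37.0° = 24.8; c'Δl = 12.85; W sinα = 18.7
Σc'Δl = 33.3 kN/m; ΣN' = 114.0 kN/m; ΣW sinα = 37.0 kN/m
Resisting = 33.3 + 114.0·tan32.7° = 33.3 + 73.2 = 106.5 kN/m
FS = 106.5 / 37.0 = 2.876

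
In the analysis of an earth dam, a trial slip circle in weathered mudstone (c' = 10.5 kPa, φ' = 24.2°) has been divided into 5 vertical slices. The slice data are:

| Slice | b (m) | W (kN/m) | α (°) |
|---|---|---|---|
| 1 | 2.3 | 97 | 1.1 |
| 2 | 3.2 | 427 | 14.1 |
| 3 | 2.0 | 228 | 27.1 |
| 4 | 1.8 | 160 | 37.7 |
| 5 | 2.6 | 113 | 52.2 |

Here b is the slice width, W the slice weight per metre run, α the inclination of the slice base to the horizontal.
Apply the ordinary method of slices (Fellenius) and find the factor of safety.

FS = 1.41

Ordinary method of slices: FS = Σ[c'·Δl_i + (W_i cosα_i)·tanφ'] / Σ W_i sinα_i, with Δl_i = b_i / cosα_i.
Slice 1: Δl = 2.3/cos1.1° = 2.300 m; N'_1 = 97·cos1.1° = 97.0; c'Δl = 24.15; W sinα = 1.9
Slice 2: Δl = 3.2/cos14.1° = 3.299 m; N'_2 = 427·cos14.1° = 414.1; c'Δl = 34.64; W sinα = 104.0
Slice 3: Δl = 2.0/cos27.1° = 2.247 m; N'_3 = 228·cos27.1° = 203.0; c'Δl = 23.59; W sinα = 103.9
Slice 4: Δl = 1.8/cos37.7° = 2.275 m; N'_4 = 160·cos37.7° = 126.6; c'Δl = 23.89; W sinα = 97.8
Slice 5: Δl = 2.6/cos52.2° = 4.242 m; N'_5 = 113·cos52.2° = 69.3; c'Δl = 44.54; W sinα = 89.3
Σc'Δl = 150.8 kN/m; ΣN' = 909.9 kN/m; ΣW sinα = 396.9 kN/m
Resisting = 150.8 + 909.9·tan24.2° = 150.8 + 408.9 = 559.8 kN/m
FS = 559.8 / 396.9 = 1.410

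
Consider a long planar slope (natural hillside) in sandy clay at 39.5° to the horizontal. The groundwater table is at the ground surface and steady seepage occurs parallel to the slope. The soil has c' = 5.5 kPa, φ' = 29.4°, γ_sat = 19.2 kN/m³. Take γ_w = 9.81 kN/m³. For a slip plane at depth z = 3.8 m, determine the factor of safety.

With seepage parallel to the slope and the water table at the surface, the effective normal stress on the slip plane uses the buoyant unit weight γ' = γ_sat − γ_w while the driving shear stress uses γ_sat:
FS = [c' + γ' z cos²β tanφ'] / [γ_sat z sinβ cosβ]
γ' = 19.2 − 9.81 = 9.39 kN/m³
Numerator = 5.5 + 9.39·3.8·cos²39.5°·tan29.4° = 5.5 + 9.39·3.8·0.5954·0.5635 = 17.471 kPa
Denominator = 19.2·3.8·sin39.5°·cos39.5° = 19.2·3.8·0.6361·0.7716 = 35.810 kPa
FS = 17.471 / 35.810 = 0.488

FS = 0.49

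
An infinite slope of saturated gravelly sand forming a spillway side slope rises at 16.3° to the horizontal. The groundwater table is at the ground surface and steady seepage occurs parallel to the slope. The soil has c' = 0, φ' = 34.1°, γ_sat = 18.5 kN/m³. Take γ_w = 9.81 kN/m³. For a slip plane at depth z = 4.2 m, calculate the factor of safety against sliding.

FS = 1.09

With seepage parallel to the slope and the water table at the surface, the effective normal stress on the slip plane uses the buoyant unit weight γ' = γ_sat − γ_w while the driving shear stress uses γ_sat:
FS = [c' + γ' z cos²β tanφ'] / [γ_sat z sinβ cosβ]
(For c' = 0 this reduces to FS = (γ'/γ_sat)·tanφ'/tanβ.)
γ' = 18.5 − 9.81 = 8.69 kN/m³
Numerator = 0.0 + 8.69·4.2·cos²16.3°·tan34.1° = 0.0 + 8.69·4.2·0.9212·0.6771 = 22.764 kPa
Denominator = 18.5·4.2·sin16.3°·cos16.3° = 18.5·4.2·0.2807·0.9598 = 20.931 kPa
FS = 22.764 / 20.931 = 1.088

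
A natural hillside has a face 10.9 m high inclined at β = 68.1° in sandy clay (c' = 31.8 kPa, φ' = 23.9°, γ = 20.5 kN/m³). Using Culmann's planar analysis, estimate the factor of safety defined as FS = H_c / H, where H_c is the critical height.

FS = 1.71

H_c = (4c'/γ) · sinβ cosφ' / [1 − cos(β − φ')]
    = (4·31.8/20.5) · sin68.1°·cos23.9° / [1 − cos44.2°]
    = 6.205 · 0.8483 / 0.2831 = 18.59 m
FS = H_c / H = 18.59 / 10.9 = 1.706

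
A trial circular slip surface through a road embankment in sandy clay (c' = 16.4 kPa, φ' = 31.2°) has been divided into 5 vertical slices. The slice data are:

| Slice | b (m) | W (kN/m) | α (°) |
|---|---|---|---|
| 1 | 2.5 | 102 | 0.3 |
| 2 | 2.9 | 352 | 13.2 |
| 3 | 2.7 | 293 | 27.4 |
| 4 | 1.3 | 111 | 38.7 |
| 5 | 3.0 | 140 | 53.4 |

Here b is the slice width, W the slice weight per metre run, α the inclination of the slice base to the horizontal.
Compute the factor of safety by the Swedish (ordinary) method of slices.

Ordinary method of slices: FS = Σ[c'·Δl_i + (W_i cosα_i)·tanφ'] / Σ W_i sinα_i, with Δl_i = b_i / cosα_i.
Slice 1: Δl = 2.5/cos0.3° = 2.500 m; N'_1 = 102·cos0.3° = 102.0; c'Δl = 41.00; W sinα = 0.5
Slice 2: Δl = 2.9/cos13.2° = 2.979 m; N'_2 = 352·cos13.2° = 342.7; c'Δl = 48.85; W sinα = 80.4
Slice 3: Δl = 2.7/cos27.4° = 3.041 m; N'_3 = 293·cos27.4° = 260.1; c'Δl = 49.88; W sinα = 134.8
Slice 4: Δl = 1.3/cos38.7° = 1.666 m; N'_4 = 111·cos38.7° = 86.6; c'Δl = 27.32; W sinα = 69.4
Slice 5: Δl = 3.0/cos53.4° = 5.032 m; N'_5 = 140·cos53.4° = 83.5; c'Δl = 82.52; W sinα = 112.4
Σc'Δl = 249.6 kN/m; ΣN' = 874.9 kN/m; ΣW sinα = 397.5 kN/m
Resisting = 249.6 + 874.9·tan31.2° = 249.6 + 529.9 = 779.4 kN/m
FS = 779.4 / 397.5 = 1.961

FS = 1.96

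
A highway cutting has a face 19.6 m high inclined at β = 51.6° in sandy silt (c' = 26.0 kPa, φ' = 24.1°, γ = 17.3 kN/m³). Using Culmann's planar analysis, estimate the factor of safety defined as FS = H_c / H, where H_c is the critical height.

H_c = (4c'/γ) · sinβ cosφ' / [1 − cos(β − φ')]
    = (4·26.0/17.3) · sin51.6°·cos24.1° / [1 − cos27.5°]
    = 6.012 · 0.7154 / 0.1130 = 38.06 m
FS = H_c / H = 38.06 / 19.6 = 1.942

FS = 1.94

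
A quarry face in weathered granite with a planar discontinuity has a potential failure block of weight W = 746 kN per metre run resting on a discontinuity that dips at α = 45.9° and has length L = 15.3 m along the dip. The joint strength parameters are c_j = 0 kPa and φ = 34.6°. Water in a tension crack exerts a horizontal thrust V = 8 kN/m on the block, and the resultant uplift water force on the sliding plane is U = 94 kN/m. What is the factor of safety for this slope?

Resolving the block weight along and normal to the plane and applying the Mohr–Coulomb strength on the joint:
N' = W cosα − U − V sinα = 746·cos45.9° − 94 − 8·sin45.9° = 419.4 kN/m
Driving force T = W sinα + V cosα = 746·sin45.9° + 8·cos45.9° = 541.3 kN/m
Resisting force R = c_j·L + N'·tanφ = 0·15.3 + 419.4·tan34.6° = 0.0 + 289.3 = 289.3 kN/m
FS = R / T = 289.3 / 541.3 = 0.535

FS = 0.53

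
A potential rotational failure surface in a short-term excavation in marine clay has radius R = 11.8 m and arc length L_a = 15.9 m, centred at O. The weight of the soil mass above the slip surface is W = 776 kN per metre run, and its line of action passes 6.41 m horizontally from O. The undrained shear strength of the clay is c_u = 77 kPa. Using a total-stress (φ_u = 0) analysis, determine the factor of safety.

Taking moments about the centre O, the resisting moment is provided by the undrained shear strength acting along the arc:
M_R = c_u·L_a·R = 77·15.90·11.8 = 14446.7 kN·m/m
M_D = W·d = 776·6.41 = 4974.2 kN·m/m
FS = M_R / M_D = 14446.7 / 4974.2 = 2.904

FS = 2.90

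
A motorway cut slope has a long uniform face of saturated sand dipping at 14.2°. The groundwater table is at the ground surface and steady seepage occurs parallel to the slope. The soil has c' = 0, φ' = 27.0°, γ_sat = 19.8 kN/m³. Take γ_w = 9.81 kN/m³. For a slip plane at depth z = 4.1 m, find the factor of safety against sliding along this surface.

With seepage parallel to the slope and the water table at the surface, the effective normal stress on the slip plane uses the buoyant unit weight γ' = γ_sat − γ_w while the driving shear stress uses γ_sat:
FS = [c' + γ' z cos²β tanφ'] / [γ_sat z sinβ cosβ]
(For c' = 0 this reduces to FS = (γ'/γ_sat)·tanφ'/tanβ.)
γ' = 19.8 − 9.81 = 9.99 kN/m³
Numerator = 0.0 + 9.99·4.1·cos²14.2°·tan27.0° = 0.0 + 9.99·4.1·0.9398·0.5095 = 19.614 kPa
Denominator = 19.8·4.1·sin14.2°·cos14.2° = 19.8·4.1·0.2453·0.9694 = 19.306 kPa
FS = 19.614 / 19.306 = 1.016

FS = 1.02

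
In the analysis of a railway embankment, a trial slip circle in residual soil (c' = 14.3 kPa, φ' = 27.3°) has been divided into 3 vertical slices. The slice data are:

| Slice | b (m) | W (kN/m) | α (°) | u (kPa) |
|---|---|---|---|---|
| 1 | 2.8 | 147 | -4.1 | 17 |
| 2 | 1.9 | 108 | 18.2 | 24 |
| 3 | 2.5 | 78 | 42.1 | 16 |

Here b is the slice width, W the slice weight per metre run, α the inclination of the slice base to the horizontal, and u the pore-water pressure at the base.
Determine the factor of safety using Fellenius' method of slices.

FS = 2.62

Ordinary method of slices: FS = Σ[c'·Δl_i + (W_i cosα_i − u_i·Δl_i)·tanφ'] / Σ W_i sinα_i, with Δl_i = b_i / cosα_i.
Slice 1: Δl = 2.8/cos(-4.1°) = 2.807 m; N'_1 = 147·cos(-4.1°) − 17·2.807 = 98.9; c'Δl = 40.14; W sinα = -10.5
Slice 2: Δl = 1.9/cos18.2° = 2.000 m; N'_2 = 108·cos18.2° − 24·2.000 = 54.6; c'Δl = 28.60; W sinα = 33.7
Slice 3: Δl = 2.5/cos42.1° = 3.369 m; N'_3 = 78·cos42.1° − 16·3.369 = 4.0; c'Δl = 48.18; W sinα = 52.3
Σc'Δl = 116.9 kN/m; ΣN' = 157.5 kN/m; ΣW sinα = 75.5 kN/m
Resisting = 116.9 + 157.5·tan27.3° = 116.9 + 81.3 = 198.2 kN/m
FS = 198.2 / 75.5 = 2.625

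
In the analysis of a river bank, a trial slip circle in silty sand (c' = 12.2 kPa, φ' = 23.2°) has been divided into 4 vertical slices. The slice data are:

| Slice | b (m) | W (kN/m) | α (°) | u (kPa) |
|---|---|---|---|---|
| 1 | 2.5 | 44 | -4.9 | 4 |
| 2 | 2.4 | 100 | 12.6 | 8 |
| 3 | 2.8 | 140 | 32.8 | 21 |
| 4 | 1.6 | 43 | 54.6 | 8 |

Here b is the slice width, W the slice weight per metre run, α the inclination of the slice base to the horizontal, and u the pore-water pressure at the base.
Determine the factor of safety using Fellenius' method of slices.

Ordinary method of slices: FS = Σ[c'·Δl_i + (W_i cosα_i − u_i·Δl_i)·tanφ'] / Σ W_i sinα_i, with Δl_i = b_i / cosα_i.
Slice 1: Δl = 2.5/cos(-4.9°) = 2.509 m; N'_1 = 44·cos(-4.9°) − 4·2.509 = 33.8; c'Δl = 30.61; W sinα = -3.8
Slice 2: Δl = 2.4/cos12.6° = 2.459 m; N'_2 = 100·cos12.6° − 8·2.459 = 77.9; c'Δl = 30.00; W sinα = 21.8
Slice 3: Δl = 2.8/cos32.8° = 3.331 m; N'_3 = 140·cos32.8° − 21·3.331 = 47.7; c'Δl = 40.64; W sinα = 75.8
Slice 4: Δl = 1.6/cos54.6° = 2.762 m; N'_4 = 43·cos54.6° − 8·2.762 = 2.8; c'Δl = 33.70; W sinα = 35.1
Σc'Δl = 135.0 kN/m; ΣN' = 162.3 kN/m; ΣW sinα = 128.9 kN/m
Resisting = 135.0 + 162.3·tan23.2° = 135.0 + 69.5 = 204.5 kN/m
FS = 204.5 / 128.9 = 1.586

FS = 1.59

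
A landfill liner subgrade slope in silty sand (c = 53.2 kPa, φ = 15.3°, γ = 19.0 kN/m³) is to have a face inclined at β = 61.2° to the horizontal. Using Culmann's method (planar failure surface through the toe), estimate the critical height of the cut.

H_c = 31.13 m

Culmann's analysis gives the critical failure plane at α_cr = (β + φ)/2 = (61.2 + 15.3)/2 = 38.2°, and the critical height
H_c = (4c/γ) · sinβ cosφ / [1 − cos(β − φ)]
    = (4·53.2/19.0) · sin61.2°·cos15.3° / [1 − cos(45.9°)]
    = 11.200 · 0.8763·0.9646 / [1 − 0.6959]
    = 11.200 · 0.8452 / 0.3041
    = 31.13 m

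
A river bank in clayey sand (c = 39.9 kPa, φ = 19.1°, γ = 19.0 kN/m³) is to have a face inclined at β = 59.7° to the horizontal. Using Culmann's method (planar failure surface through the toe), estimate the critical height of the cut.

Culmann's analysis gives the critical failure plane at α_cr = (β + φ)/2 = (59.7 + 19.1)/2 = 39.4°, and the critical height
H_c = (4c/γ) · sinβ cosφ / [1 − cos(β − φ)]
    = (4·39.9/19.0) · sin59.7°·cos19.1° / [1 − cos(40.6°)]
    = 8.400 · 0.8634·0.9449 / [1 − 0.7593]
    = 8.400 · 0.8159 / 0.2407
    = 28.47 m

H_c = 28.47 m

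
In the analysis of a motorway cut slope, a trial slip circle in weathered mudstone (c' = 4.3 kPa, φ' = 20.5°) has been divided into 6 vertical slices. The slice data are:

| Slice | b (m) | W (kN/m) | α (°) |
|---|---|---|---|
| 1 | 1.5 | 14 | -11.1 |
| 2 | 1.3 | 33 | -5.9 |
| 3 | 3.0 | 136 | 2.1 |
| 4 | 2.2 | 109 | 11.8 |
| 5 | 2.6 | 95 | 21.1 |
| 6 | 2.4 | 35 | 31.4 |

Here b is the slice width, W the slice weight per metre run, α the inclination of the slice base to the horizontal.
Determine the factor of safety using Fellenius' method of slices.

FS = 2.87

Ordinary method of slices: FS = Σ[c'·Δl_i + (W_i cosα_i)·tanφ'] / Σ W_i sinα_i, with Δl_i = b_i / cosα_i.
Slice 1: Δl = 1.5/cos(-11.1°) = 1.529 m; N'_1 = 14·cos(-11.1°) = 13.7; c'Δl = 6.57; W sinα = -2.7
Slice 2: Δl = 1.3/cos(-5.9°) = 1.307 m; N'_2 = 33·cos(-5.9°) = 32.8; c'Δl = 5.62; W sinα = -3.4
Slice 3: Δl = 3.0/cos2.1° = 3.002 m; N'_3 = 136·cos2.1° = 135.9; c'Δl = 12.91; W sinα = 5.0
Slice 4: Δl = 2.2/cos11.8° = 2.247 m; N'_4 = 109·cos11.8° = 106.7; c'Δl = 9.66; W sinα = 22.3
Slice 5: Δl = 2.6/cos21.1° = 2.787 m; N'_5 = 95·cos21.1° = 88.6; c'Δl = 11.98; W sinα = 34.2
Slice 6: Δl = 2.4/cos31.4° = 2.812 m; N'_6 = 35·cos31.4° = 29.9; c'Δl = 12.09; W sinα = 18.2
Σc'Δl = 58.8 kN/m; ΣN' = 407.7 kN/m; ΣW sinα = 73.6 kN/m
Resisting = 58.8 + 407.7·tan20.5° = 58.8 + 152.4 = 211.3 kN/m
FS = 211.3 / 73.6 = 2.870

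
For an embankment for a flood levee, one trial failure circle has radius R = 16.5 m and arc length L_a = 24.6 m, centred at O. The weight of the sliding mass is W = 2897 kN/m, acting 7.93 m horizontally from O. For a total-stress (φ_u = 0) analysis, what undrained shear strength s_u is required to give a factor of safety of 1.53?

s_u = 86.6 kPa

FS = s_u·L_a·R / (W·d), so s_u = FS·W·d / (L_a·R).
s_u = 1.53·2897·7.93 / (24.60·16.5) = 35149.0 / 405.90 = 86.60 kPa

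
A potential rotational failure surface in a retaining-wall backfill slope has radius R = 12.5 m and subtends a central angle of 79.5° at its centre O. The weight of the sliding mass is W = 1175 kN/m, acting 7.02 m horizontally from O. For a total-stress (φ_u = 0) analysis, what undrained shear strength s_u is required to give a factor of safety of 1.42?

s_u = 54.0 kPa

FS = s_u·L_a·R / (W·d), so s_u = FS·W·d / (L_a·R).
Arc length L_a = R·θ = 12.5·(79.5°·π/180) = 12.5·1.3875 = 17.34 m
s_u = 1.42·1175·7.02 / (17.34·12.5) = 11712.9 / 216.80 = 54.03 kPa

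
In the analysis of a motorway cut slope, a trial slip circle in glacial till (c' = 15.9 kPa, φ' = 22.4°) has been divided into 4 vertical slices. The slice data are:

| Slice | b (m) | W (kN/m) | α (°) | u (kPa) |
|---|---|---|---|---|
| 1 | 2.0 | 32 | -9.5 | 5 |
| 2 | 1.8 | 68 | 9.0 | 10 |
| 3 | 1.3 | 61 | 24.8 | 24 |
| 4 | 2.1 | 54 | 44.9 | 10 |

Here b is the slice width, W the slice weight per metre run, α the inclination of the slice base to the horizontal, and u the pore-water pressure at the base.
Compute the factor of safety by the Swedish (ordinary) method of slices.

FS = 2.50

Ordinary method of slices: FS = Σ[c'·Δl_i + (W_i cosα_i − u_i·Δl_i)·tanφ'] / Σ W_i sinα_i, with Δl_i = b_i / cosα_i.
Slice 1: Δl = 2.0/cos(-9.5°) = 2.028 m; N'_1 = 32·cos(-9.5°) − 5·2.028 = 21.4; c'Δl = 32.24; W sinα = -5.3
Slice 2: Δl = 1.8/cos9.0° = 1.822 m; N'_2 = 68·cos9.0° − 10·1.822 = 48.9; c'Δl = 28.98; W sinα = 10.6
Slice 3: Δl = 1.3/cos24.8° = 1.432 m; N'_3 = 61·cos24.8° − 24·1.432 = 21.0; c'Δl = 22.77; W sinα = 25.6
Slice 4: Δl = 2.1/cos44.9° = 2.965 m; N'_4 = 54·cos44.9° − 10·2.965 = 8.6; c'Δl = 47.14; W sinα = 38.1
Σc'Δl = 131.1 kN/m; ΣN' = 100.0 kN/m; ΣW sinα = 69.1 kN/m
Resisting = 131.1 + 100.0·tan22.4° = 131.1 + 41.2 = 172.3 kN/m
FS = 172.3 / 69.1 = 2.495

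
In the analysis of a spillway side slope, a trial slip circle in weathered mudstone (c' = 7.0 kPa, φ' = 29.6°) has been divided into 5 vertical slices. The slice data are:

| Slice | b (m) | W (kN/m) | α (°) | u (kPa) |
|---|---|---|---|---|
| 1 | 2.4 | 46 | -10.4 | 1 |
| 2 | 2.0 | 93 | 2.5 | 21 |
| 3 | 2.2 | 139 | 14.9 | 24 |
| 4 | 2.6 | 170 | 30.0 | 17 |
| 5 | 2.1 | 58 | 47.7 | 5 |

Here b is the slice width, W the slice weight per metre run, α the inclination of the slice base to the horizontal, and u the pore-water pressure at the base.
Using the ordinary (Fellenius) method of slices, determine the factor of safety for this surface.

FS = 1.61

Ordinary method of slices: FS = Σ[c'·Δl_i + (W_i cosα_i − u_i·Δl_i)·tanφ'] / Σ W_i sinα_i, with Δl_i = b_i / cosα_i.
Slice 1: Δl = 2.4/cos(-10.4°) = 2.440 m; N'_1 = 46·cos(-10.4°) − 1·2.440 = 42.8; c'Δl = 17.08; W sinα = -8.3
Slice 2: Δl = 2.0/cos2.5° = 2.002 m; N'_2 = 93·cos2.5° − 21·2.002 = 50.9; c'Δl = 14.01; W sinα = 4.1
Slice 3: Δl = 2.2/cos14.9° = 2.277 m; N'_3 = 139·cos14.9° − 24·2.277 = 79.7; c'Δl = 15.94; W sinα = 35.7
Slice 4: Δl = 2.6/cos30.0° = 3.002 m; N'_4 = 170·cos30.0° − 17·3.002 = 96.2; c'Δl = 21.02; W sinα = 85.0
Slice 5: Δl = 2.1/cos47.7° = 3.120 m; N'_5 = 58·cos47.7° − 5·3.120 = 23.4; c'Δl = 21.84; W sinα = 42.9
Σc'Δl = 89.9 kN/m; ΣN' = 293.0 kN/m; ΣW sinα = 159.4 kN/m
Resisting = 89.9 + 293.0·tan29.6° = 89.9 + 166.4 = 256.3 kN/m
FS = 256.3 / 159.4 = 1.608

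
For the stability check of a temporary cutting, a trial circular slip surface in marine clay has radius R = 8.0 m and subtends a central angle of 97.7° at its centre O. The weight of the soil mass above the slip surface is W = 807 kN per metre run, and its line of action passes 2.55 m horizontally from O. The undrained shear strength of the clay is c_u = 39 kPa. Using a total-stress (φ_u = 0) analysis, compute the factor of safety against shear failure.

FS = 2.07

Taking moments about the centre O, the resisting moment is provided by the undrained shear strength acting along the arc:
Arc length L_a = R·θ = 8.0·(97.7°·π/180) = 8.0·1.7052 = 13.64 m
M_R = c_u·L_a·R = 39·13.64·8.0 = 4256.1 kN·m/m
M_D = W·d = 807·2.55 = 2057.8 kN·m/m
FS = M_R / M_D = 4256.1 / 2057.8 = 2.068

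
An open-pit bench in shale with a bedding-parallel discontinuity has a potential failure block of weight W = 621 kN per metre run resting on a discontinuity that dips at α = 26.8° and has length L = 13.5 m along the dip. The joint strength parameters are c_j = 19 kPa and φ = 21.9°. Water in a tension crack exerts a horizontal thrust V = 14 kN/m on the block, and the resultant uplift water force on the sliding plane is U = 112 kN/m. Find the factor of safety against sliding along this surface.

Resolving the block weight along and normal to the plane and applying the Mohr–Coulomb strength on the joint:
N' = W cosα − U − V sinα = 621·cos26.8° − 112 − 14·sin26.8° = 436.0 kN/m
Driving force T = W sinα + V cosα = 621·sin26.8° + 14·cos26.8° = 292.5 kN/m
Resisting force R = c_j·L + N'·tanφ = 19·13.5 + 436.0·tan21.9° = 256.5 + 175.3 = 431.8 kN/m
FS = R / T = 431.8 / 292.5 = 1.476

FS = 1.48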